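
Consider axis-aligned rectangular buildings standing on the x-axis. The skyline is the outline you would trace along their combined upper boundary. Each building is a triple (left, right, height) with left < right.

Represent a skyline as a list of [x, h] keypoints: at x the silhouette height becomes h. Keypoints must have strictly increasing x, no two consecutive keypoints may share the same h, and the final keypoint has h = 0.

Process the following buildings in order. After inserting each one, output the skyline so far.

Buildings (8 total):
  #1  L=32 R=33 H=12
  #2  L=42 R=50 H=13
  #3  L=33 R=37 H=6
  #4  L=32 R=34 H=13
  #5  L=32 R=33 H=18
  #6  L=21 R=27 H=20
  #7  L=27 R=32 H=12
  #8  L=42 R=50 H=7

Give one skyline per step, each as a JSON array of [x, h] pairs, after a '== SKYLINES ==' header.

== SKYLINES ==
[[32,12],[33,0]]
[[32,12],[33,0],[42,13],[50,0]]
[[32,12],[33,6],[37,0],[42,13],[50,0]]
[[32,13],[34,6],[37,0],[42,13],[50,0]]
[[32,18],[33,13],[34,6],[37,0],[42,13],[50,0]]
[[21,20],[27,0],[32,18],[33,13],[34,6],[37,0],[42,13],[50,0]]
[[21,20],[27,12],[32,18],[33,13],[34,6],[37,0],[42,13],[50,0]]
[[21,20],[27,12],[32,18],[33,13],[34,6],[37,0],[42,13],[50,0]]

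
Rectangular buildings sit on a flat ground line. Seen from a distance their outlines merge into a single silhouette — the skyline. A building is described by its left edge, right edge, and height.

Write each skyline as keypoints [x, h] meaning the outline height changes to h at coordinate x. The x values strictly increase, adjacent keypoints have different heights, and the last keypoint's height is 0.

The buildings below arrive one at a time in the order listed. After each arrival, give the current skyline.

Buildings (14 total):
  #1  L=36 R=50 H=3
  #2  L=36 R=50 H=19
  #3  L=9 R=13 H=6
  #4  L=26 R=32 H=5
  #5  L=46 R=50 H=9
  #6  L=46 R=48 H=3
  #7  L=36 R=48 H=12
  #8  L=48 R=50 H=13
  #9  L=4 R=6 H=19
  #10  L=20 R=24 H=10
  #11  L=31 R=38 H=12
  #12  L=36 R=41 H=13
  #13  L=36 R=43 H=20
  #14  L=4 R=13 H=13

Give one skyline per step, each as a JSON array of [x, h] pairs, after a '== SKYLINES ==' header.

== SKYLINES ==
[[36,3],[50,0]]
[[36,19],[50,0]]
[[9,6],[13,0],[36,19],[50,0]]
[[9,6],[13,0],[26,5],[32,0],[36,19],[50,0]]
[[9,6],[13,0],[26,5],[32,0],[36,19],[50,0]]
[[9,6],[13,0],[26,5],[32,0],[36,19],[50,0]]
[[9,6],[13,0],[26,5],[32,0],[36,19],[50,0]]
[[9,6],[13,0],[26,5],[32,0],[36,19],[50,0]]
[[4,19],[6,0],[9,6],[13,0],[26,5],[32,0],[36,19],[50,0]]
[[4,19],[6,0],[9,6],[13,0],[20,10],[24,0],[26,5],[32,0],[36,19],[50,0]]
[[4,19],[6,0],[9,6],[13,0],[20,10],[24,0],[26,5],[31,12],[36,19],[50,0]]
[[4,19],[6,0],[9,6],[13,0],[20,10],[24,0],[26,5],[31,12],[36,19],[50,0]]
[[4,19],[6,0],[9,6],[13,0],[20,10],[24,0],[26,5],[31,12],[36,20],[43,19],[50,0]]
[[4,19],[6,13],[13,0],[20,10],[24,0],[26,5],[31,12],[36,20],[43,19],[50,0]]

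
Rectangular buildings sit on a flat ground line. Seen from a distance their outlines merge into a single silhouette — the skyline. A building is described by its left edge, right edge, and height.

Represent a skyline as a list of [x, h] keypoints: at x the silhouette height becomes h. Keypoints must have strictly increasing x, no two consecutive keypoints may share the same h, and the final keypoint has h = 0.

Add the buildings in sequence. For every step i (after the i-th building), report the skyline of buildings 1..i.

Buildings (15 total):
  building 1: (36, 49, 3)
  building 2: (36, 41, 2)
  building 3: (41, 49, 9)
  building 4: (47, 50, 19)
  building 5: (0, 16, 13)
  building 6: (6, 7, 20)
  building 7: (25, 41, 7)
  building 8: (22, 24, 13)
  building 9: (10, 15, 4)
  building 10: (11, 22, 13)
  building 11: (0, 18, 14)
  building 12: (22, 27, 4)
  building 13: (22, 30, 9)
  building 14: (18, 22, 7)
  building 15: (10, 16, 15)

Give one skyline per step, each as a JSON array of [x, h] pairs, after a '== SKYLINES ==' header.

== SKYLINES ==
[[36,3],[49,0]]
[[36,3],[49,0]]
[[36,3],[41,9],[49,0]]
[[36,3],[41,9],[47,19],[50,0]]
[[0,13],[16,0],[36,3],[41,9],[47,19],[50,0]]
[[0,13],[6,20],[7,13],[16,0],[36,3],[41,9],[47,19],[50,0]]
[[0,13],[6,20],[7,13],[16,0],[25,7],[41,9],[47,19],[50,0]]
[[0,13],[6,20],[7,13],[16,0],[22,13],[24,0],[25,7],[41,9],[47,19],[50,0]]
[[0,13],[6,20],[7,13],[16,0],[22,13],[24,0],[25,7],[41,9],[47,19],[50,0]]
[[0,13],[6,20],[7,13],[24,0],[25,7],[41,9],[47,19],[50,0]]
[[0,14],[6,20],[7,14],[18,13],[24,0],[25,7],[41,9],[47,19],[50,0]]
[[0,14],[6,20],[7,14],[18,13],[24,4],[25,7],[41,9],[47,19],[50,0]]
[[0,14],[6,20],[7,14],[18,13],[24,9],[30,7],[41,9],[47,19],[50,0]]
[[0,14],[6,20],[7,14],[18,13],[24,9],[30,7],[41,9],[47,19],[50,0]]
[[0,14],[6,20],[7,14],[10,15],[16,14],[18,13],[24,9],[30,7],[41,9],[47,19],[50,0]]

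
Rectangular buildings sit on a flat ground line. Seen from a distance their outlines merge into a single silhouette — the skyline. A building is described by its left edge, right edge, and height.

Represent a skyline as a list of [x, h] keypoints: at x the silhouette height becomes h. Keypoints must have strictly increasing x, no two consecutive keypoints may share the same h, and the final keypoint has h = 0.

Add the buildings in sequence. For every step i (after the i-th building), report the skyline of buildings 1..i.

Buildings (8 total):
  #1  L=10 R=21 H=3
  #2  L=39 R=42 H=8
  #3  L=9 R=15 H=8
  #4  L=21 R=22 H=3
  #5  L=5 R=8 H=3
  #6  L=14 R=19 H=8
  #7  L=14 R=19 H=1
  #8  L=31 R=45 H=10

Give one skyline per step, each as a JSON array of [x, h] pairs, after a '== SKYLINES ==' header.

== SKYLINES ==
[[10,3],[21,0]]
[[10,3],[21,0],[39,8],[42,0]]
[[9,8],[15,3],[21,0],[39,8],[42,0]]
[[9,8],[15,3],[22,0],[39,8],[42,0]]
[[5,3],[8,0],[9,8],[15,3],[22,0],[39,8],[42,0]]
[[5,3],[8,0],[9,8],[19,3],[22,0],[39,8],[42,0]]
[[5,3],[8,0],[9,8],[19,3],[22,0],[39,8],[42,0]]
[[5,3],[8,0],[9,8],[19,3],[22,0],[31,10],[45,0]]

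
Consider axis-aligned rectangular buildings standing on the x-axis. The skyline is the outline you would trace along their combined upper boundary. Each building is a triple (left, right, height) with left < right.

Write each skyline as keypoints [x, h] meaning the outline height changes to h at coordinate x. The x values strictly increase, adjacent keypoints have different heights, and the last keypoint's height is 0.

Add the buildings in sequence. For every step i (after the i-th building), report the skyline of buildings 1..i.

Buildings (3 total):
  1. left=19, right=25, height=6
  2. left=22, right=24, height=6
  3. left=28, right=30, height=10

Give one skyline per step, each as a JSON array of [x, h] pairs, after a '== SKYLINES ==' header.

== SKYLINES ==
[[19,6],[25,0]]
[[19,6],[25,0]]
[[19,6],[25,0],[28,10],[30,0]]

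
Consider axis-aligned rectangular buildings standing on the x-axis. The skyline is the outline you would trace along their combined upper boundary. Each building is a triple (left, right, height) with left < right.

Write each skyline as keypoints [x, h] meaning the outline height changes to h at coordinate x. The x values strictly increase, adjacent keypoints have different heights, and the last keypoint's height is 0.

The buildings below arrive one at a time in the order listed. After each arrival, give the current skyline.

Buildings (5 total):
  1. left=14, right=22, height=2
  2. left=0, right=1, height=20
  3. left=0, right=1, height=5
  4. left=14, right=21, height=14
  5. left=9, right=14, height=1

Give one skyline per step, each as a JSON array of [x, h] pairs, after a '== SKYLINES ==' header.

== SKYLINES ==
[[14,2],[22,0]]
[[0,20],[1,0],[14,2],[22,0]]
[[0,20],[1,0],[14,2],[22,0]]
[[0,20],[1,0],[14,14],[21,2],[22,0]]
[[0,20],[1,0],[9,1],[14,14],[21,2],[22,0]]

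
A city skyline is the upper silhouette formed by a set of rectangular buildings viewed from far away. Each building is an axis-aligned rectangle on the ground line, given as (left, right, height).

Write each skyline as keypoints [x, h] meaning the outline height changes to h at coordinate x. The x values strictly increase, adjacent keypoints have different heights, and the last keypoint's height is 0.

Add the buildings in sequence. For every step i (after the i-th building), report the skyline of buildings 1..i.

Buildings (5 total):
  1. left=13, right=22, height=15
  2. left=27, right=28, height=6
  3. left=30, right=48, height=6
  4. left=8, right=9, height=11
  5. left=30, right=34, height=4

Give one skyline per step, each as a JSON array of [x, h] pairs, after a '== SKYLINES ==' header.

== SKYLINES ==
[[13,15],[22,0]]
[[13,15],[22,0],[27,6],[28,0]]
[[13,15],[22,0],[27,6],[28,0],[30,6],[48,0]]
[[8,11],[9,0],[13,15],[22,0],[27,6],[28,0],[30,6],[48,0]]
[[8,11],[9,0],[13,15],[22,0],[27,6],[28,0],[30,6],[48,0]]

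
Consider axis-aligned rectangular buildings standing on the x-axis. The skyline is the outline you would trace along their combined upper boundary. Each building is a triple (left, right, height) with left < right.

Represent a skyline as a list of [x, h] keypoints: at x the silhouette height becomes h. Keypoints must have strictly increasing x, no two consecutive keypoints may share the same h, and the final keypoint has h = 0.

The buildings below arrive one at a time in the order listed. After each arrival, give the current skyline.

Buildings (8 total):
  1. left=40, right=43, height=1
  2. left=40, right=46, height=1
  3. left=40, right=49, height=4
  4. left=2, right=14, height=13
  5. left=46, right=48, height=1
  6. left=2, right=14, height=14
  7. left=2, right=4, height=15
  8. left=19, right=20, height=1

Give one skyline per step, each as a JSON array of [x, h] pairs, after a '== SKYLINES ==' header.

== SKYLINES ==
[[40,1],[43,0]]
[[40,1],[46,0]]
[[40,4],[49,0]]
[[2,13],[14,0],[40,4],[49,0]]
[[2,13],[14,0],[40,4],[49,0]]
[[2,14],[14,0],[40,4],[49,0]]
[[2,15],[4,14],[14,0],[40,4],[49,0]]
[[2,15],[4,14],[14,0],[19,1],[20,0],[40,4],[49,0]]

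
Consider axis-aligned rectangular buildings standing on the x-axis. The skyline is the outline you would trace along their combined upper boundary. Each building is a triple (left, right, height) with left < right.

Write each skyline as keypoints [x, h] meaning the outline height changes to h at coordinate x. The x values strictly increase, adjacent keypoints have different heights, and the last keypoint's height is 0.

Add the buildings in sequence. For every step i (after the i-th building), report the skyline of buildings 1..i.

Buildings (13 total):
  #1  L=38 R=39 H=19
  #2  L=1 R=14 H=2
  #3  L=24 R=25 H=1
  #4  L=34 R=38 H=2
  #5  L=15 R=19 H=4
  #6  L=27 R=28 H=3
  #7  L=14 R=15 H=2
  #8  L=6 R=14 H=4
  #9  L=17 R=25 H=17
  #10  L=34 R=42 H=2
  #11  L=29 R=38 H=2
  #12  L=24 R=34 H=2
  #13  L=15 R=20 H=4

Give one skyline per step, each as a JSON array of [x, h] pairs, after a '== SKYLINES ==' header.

== SKYLINES ==
[[38,19],[39,0]]
[[1,2],[14,0],[38,19],[39,0]]
[[1,2],[14,0],[24,1],[25,0],[38,19],[39,0]]
[[1,2],[14,0],[24,1],[25,0],[34,2],[38,19],[39,0]]
[[1,2],[14,0],[15,4],[19,0],[24,1],[25,0],[34,2],[38,19],[39,0]]
[[1,2],[14,0],[15,4],[19,0],[24,1],[25,0],[27,3],[28,0],[34,2],[38,19],[39,0]]
[[1,2],[15,4],[19,0],[24,1],[25,0],[27,3],[28,0],[34,2],[38,19],[39,0]]
[[1,2],[6,4],[14,2],[15,4],[19,0],[24,1],[25,0],[27,3],[28,0],[34,2],[38,19],[39,0]]
[[1,2],[6,4],[14,2],[15,4],[17,17],[25,0],[27,3],[28,0],[34,2],[38,19],[39,0]]
[[1,2],[6,4],[14,2],[15,4],[17,17],[25,0],[27,3],[28,0],[34,2],[38,19],[39,2],[42,0]]
[[1,2],[6,4],[14,2],[15,4],[17,17],[25,0],[27,3],[28,0],[29,2],[38,19],[39,2],[42,0]]
[[1,2],[6,4],[14,2],[15,4],[17,17],[25,2],[27,3],[28,2],[38,19],[39,2],[42,0]]
[[1,2],[6,4],[14,2],[15,4],[17,17],[25,2],[27,3],[28,2],[38,19],[39,2],[42,0]]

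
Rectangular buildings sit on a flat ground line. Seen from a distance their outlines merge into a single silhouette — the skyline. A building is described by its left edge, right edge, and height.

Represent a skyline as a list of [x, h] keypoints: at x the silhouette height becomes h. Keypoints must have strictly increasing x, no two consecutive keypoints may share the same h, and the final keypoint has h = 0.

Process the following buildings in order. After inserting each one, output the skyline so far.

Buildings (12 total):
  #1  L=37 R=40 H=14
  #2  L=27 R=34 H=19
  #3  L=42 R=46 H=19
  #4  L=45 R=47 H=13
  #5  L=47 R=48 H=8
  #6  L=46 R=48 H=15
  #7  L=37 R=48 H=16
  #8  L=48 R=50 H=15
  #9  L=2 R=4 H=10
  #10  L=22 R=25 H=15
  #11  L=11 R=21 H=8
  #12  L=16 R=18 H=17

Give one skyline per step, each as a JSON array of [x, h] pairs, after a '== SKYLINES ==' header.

== SKYLINES ==
[[37,14],[40,0]]
[[27,19],[34,0],[37,14],[40,0]]
[[27,19],[34,0],[37,14],[40,0],[42,19],[46,0]]
[[27,19],[34,0],[37,14],[40,0],[42,19],[46,13],[47,0]]
[[27,19],[34,0],[37,14],[40,0],[42,19],[46,13],[47,8],[48,0]]
[[27,19],[34,0],[37,14],[40,0],[42,19],[46,15],[48,0]]
[[27,19],[34,0],[37,16],[42,19],[46,16],[48,0]]
[[27,19],[34,0],[37,16],[42,19],[46,16],[48,15],[50,0]]
[[2,10],[4,0],[27,19],[34,0],[37,16],[42,19],[46,16],[48,15],[50,0]]
[[2,10],[4,0],[22,15],[25,0],[27,19],[34,0],[37,16],[42,19],[46,16],[48,15],[50,0]]
[[2,10],[4,0],[11,8],[21,0],[22,15],[25,0],[27,19],[34,0],[37,16],[42,19],[46,16],[48,15],[50,0]]
[[2,10],[4,0],[11,8],[16,17],[18,8],[21,0],[22,15],[25,0],[27,19],[34,0],[37,16],[42,19],[46,16],[48,15],[50,0]]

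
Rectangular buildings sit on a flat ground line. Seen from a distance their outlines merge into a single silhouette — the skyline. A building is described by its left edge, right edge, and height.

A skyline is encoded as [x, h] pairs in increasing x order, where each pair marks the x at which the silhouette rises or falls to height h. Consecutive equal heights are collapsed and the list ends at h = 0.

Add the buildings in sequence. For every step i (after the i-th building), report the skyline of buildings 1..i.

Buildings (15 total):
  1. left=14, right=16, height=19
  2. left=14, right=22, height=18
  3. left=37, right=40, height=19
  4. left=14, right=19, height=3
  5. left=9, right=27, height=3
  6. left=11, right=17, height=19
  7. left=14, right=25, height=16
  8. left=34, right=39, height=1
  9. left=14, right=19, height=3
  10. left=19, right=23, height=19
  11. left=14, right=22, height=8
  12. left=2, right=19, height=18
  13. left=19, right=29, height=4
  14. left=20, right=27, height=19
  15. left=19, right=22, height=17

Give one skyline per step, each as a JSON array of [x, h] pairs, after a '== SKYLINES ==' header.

== SKYLINES ==
[[14,19],[16,0]]
[[14,19],[16,18],[22,0]]
[[14,19],[16,18],[22,0],[37,19],[40,0]]
[[14,19],[16,18],[22,0],[37,19],[40,0]]
[[9,3],[14,19],[16,18],[22,3],[27,0],[37,19],[40,0]]
[[9,3],[11,19],[17,18],[22,3],[27,0],[37,19],[40,0]]
[[9,3],[11,19],[17,18],[22,16],[25,3],[27,0],[37,19],[40,0]]
[[9,3],[11,19],[17,18],[22,16],[25,3],[27,0],[34,1],[37,19],[40,0]]
[[9,3],[11,19],[17,18],[22,16],[25,3],[27,0],[34,1],[37,19],[40,0]]
[[9,3],[11,19],[17,18],[19,19],[23,16],[25,3],[27,0],[34,1],[37,19],[40,0]]
[[9,3],[11,19],[17,18],[19,19],[23,16],[25,3],[27,0],[34,1],[37,19],[40,0]]
[[2,18],[11,19],[17,18],[19,19],[23,16],[25,3],[27,0],[34,1],[37,19],[40,0]]
[[2,18],[11,19],[17,18],[19,19],[23,16],[25,4],[29,0],[34,1],[37,19],[40,0]]
[[2,18],[11,19],[17,18],[19,19],[27,4],[29,0],[34,1],[37,19],[40,0]]
[[2,18],[11,19],[17,18],[19,19],[27,4],[29,0],[34,1],[37,19],[40,0]]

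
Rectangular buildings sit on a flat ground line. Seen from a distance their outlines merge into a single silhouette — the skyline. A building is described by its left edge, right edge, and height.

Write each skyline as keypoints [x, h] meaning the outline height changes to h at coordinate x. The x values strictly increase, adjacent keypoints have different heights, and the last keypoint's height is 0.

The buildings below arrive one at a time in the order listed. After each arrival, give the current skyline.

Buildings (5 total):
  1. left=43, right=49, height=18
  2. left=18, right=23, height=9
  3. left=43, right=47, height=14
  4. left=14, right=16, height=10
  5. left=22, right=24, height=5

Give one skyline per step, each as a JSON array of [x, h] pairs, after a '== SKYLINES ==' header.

== SKYLINES ==
[[43,18],[49,0]]
[[18,9],[23,0],[43,18],[49,0]]
[[18,9],[23,0],[43,18],[49,0]]
[[14,10],[16,0],[18,9],[23,0],[43,18],[49,0]]
[[14,10],[16,0],[18,9],[23,5],[24,0],[43,18],[49,0]]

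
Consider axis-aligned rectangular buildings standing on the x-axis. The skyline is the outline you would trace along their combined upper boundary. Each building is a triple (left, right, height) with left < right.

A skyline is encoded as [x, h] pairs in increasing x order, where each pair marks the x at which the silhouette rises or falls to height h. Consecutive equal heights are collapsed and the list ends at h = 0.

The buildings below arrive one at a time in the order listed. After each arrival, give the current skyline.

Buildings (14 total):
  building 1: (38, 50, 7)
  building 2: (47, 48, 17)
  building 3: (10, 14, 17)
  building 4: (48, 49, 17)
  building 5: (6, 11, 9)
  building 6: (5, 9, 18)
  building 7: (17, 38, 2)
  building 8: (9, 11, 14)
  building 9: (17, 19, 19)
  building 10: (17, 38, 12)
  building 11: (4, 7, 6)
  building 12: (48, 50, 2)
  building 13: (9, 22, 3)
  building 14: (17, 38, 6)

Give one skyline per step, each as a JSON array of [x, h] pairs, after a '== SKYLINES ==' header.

== SKYLINES ==
[[38,7],[50,0]]
[[38,7],[47,17],[48,7],[50,0]]
[[10,17],[14,0],[38,7],[47,17],[48,7],[50,0]]
[[10,17],[14,0],[38,7],[47,17],[49,7],[50,0]]
[[6,9],[10,17],[14,0],[38,7],[47,17],[49,7],[50,0]]
[[5,18],[9,9],[10,17],[14,0],[38,7],[47,17],[49,7],[50,0]]
[[5,18],[9,9],[10,17],[14,0],[17,2],[38,7],[47,17],[49,7],[50,0]]
[[5,18],[9,14],[10,17],[14,0],[17,2],[38,7],[47,17],[49,7],[50,0]]
[[5,18],[9,14],[10,17],[14,0],[17,19],[19,2],[38,7],[47,17],[49,7],[50,0]]
[[5,18],[9,14],[10,17],[14,0],[17,19],[19,12],[38,7],[47,17],[49,7],[50,0]]
[[4,6],[5,18],[9,14],[10,17],[14,0],[17,19],[19,12],[38,7],[47,17],[49,7],[50,0]]
[[4,6],[5,18],[9,14],[10,17],[14,0],[17,19],[19,12],[38,7],[47,17],[49,7],[50,0]]
[[4,6],[5,18],[9,14],[10,17],[14,3],[17,19],[19,12],[38,7],[47,17],[49,7],[50,0]]
[[4,6],[5,18],[9,14],[10,17],[14,3],[17,19],[19,12],[38,7],[47,17],[49,7],[50,0]]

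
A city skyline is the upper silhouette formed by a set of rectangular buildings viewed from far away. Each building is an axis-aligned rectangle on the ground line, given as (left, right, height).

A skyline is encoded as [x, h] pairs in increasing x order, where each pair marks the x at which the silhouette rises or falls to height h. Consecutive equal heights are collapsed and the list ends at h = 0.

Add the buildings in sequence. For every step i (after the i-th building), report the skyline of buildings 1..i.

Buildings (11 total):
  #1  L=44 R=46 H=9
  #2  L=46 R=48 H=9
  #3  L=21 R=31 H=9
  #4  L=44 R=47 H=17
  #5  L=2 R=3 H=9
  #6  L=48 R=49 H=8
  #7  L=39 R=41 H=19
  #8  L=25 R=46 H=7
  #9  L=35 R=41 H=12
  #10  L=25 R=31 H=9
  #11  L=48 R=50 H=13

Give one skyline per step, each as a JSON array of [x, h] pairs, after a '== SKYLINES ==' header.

== SKYLINES ==
[[44,9],[46,0]]
[[44,9],[48,0]]
[[21,9],[31,0],[44,9],[48,0]]
[[21,9],[31,0],[44,17],[47,9],[48,0]]
[[2,9],[3,0],[21,9],[31,0],[44,17],[47,9],[48,0]]
[[2,9],[3,0],[21,9],[31,0],[44,17],[47,9],[48,8],[49,0]]
[[2,9],[3,0],[21,9],[31,0],[39,19],[41,0],[44,17],[47,9],[48,8],[49,0]]
[[2,9],[3,0],[21,9],[31,7],[39,19],[41,7],[44,17],[47,9],[48,8],[49,0]]
[[2,9],[3,0],[21,9],[31,7],[35,12],[39,19],[41,7],[44,17],[47,9],[48,8],[49,0]]
[[2,9],[3,0],[21,9],[31,7],[35,12],[39,19],[41,7],[44,17],[47,9],[48,8],[49,0]]
[[2,9],[3,0],[21,9],[31,7],[35,12],[39,19],[41,7],[44,17],[47,9],[48,13],[50,0]]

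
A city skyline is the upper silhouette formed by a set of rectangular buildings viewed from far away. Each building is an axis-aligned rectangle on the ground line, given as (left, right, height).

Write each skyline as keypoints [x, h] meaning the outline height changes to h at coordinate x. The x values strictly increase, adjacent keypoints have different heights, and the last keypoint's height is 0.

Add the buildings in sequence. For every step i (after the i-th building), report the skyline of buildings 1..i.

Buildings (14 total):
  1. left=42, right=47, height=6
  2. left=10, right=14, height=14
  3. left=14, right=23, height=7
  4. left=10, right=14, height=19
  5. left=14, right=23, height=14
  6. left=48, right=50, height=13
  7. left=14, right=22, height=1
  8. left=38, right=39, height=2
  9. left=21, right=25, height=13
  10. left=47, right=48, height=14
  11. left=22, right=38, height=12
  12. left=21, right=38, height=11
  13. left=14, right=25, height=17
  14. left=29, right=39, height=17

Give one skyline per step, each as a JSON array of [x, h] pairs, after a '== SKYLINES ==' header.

== SKYLINES ==
[[42,6],[47,0]]
[[10,14],[14,0],[42,6],[47,0]]
[[10,14],[14,7],[23,0],[42,6],[47,0]]
[[10,19],[14,7],[23,0],[42,6],[47,0]]
[[10,19],[14,14],[23,0],[42,6],[47,0]]
[[10,19],[14,14],[23,0],[42,6],[47,0],[48,13],[50,0]]
[[10,19],[14,14],[23,0],[42,6],[47,0],[48,13],[50,0]]
[[10,19],[14,14],[23,0],[38,2],[39,0],[42,6],[47,0],[48,13],[50,0]]
[[10,19],[14,14],[23,13],[25,0],[38,2],[39,0],[42,6],[47,0],[48,13],[50,0]]
[[10,19],[14,14],[23,13],[25,0],[38,2],[39,0],[42,6],[47,14],[48,13],[50,0]]
[[10,19],[14,14],[23,13],[25,12],[38,2],[39,0],[42,6],[47,14],[48,13],[50,0]]
[[10,19],[14,14],[23,13],[25,12],[38,2],[39,0],[42,6],[47,14],[48,13],[50,0]]
[[10,19],[14,17],[25,12],[38,2],[39,0],[42,6],[47,14],[48,13],[50,0]]
[[10,19],[14,17],[25,12],[29,17],[39,0],[42,6],[47,14],[48,13],[50,0]]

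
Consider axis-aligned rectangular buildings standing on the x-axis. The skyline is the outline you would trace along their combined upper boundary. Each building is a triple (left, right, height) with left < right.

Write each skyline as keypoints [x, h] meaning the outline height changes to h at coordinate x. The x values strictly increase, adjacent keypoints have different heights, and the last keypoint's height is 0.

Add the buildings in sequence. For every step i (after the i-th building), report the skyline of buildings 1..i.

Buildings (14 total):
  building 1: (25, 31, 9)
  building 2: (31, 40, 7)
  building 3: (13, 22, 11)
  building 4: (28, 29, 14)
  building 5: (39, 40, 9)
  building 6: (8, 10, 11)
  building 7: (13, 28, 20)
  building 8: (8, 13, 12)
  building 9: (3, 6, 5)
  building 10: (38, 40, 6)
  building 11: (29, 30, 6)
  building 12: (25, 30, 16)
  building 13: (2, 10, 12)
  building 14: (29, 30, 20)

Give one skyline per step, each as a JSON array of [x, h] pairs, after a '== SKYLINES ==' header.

== SKYLINES ==
[[25,9],[31,0]]
[[25,9],[31,7],[40,0]]
[[13,11],[22,0],[25,9],[31,7],[40,0]]
[[13,11],[22,0],[25,9],[28,14],[29,9],[31,7],[40,0]]
[[13,11],[22,0],[25,9],[28,14],[29,9],[31,7],[39,9],[40,0]]
[[8,11],[10,0],[13,11],[22,0],[25,9],[28,14],[29,9],[31,7],[39,9],[40,0]]
[[8,11],[10,0],[13,20],[28,14],[29,9],[31,7],[39,9],[40,0]]
[[8,12],[13,20],[28,14],[29,9],[31,7],[39,9],[40,0]]
[[3,5],[6,0],[8,12],[13,20],[28,14],[29,9],[31,7],[39,9],[40,0]]
[[3,5],[6,0],[8,12],[13,20],[28,14],[29,9],[31,7],[39,9],[40,0]]
[[3,5],[6,0],[8,12],[13,20],[28,14],[29,9],[31,7],[39,9],[40,0]]
[[3,5],[6,0],[8,12],[13,20],[28,16],[30,9],[31,7],[39,9],[40,0]]
[[2,12],[13,20],[28,16],[30,9],[31,7],[39,9],[40,0]]
[[2,12],[13,20],[28,16],[29,20],[30,9],[31,7],[39,9],[40,0]]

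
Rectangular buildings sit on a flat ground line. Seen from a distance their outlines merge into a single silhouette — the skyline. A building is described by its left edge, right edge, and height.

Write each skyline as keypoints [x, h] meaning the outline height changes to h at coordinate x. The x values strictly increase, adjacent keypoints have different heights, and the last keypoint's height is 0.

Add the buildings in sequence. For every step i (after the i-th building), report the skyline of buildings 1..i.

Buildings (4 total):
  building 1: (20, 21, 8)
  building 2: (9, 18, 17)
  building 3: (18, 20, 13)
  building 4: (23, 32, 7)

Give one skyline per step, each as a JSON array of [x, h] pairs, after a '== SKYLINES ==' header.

== SKYLINES ==
[[20,8],[21,0]]
[[9,17],[18,0],[20,8],[21,0]]
[[9,17],[18,13],[20,8],[21,0]]
[[9,17],[18,13],[20,8],[21,0],[23,7],[32,0]]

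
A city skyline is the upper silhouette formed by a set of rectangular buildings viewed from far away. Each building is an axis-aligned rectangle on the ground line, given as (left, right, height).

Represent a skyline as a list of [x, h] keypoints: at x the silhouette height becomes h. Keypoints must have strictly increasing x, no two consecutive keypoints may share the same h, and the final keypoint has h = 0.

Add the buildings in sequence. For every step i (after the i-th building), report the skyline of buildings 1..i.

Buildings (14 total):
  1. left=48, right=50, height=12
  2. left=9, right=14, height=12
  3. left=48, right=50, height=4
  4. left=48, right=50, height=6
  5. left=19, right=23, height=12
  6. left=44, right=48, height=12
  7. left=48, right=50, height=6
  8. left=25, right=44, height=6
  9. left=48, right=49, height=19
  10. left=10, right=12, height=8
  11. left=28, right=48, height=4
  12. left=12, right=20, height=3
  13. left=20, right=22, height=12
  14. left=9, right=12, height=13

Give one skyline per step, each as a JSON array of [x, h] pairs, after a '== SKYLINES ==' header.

== SKYLINES ==
[[48,12],[50,0]]
[[9,12],[14,0],[48,12],[50,0]]
[[9,12],[14,0],[48,12],[50,0]]
[[9,12],[14,0],[48,12],[50,0]]
[[9,12],[14,0],[19,12],[23,0],[48,12],[50,0]]
[[9,12],[14,0],[19,12],[23,0],[44,12],[50,0]]
[[9,12],[14,0],[19,12],[23,0],[44,12],[50,0]]
[[9,12],[14,0],[19,12],[23,0],[25,6],[44,12],[50,0]]
[[9,12],[14,0],[19,12],[23,0],[25,6],[44,12],[48,19],[49,12],[50,0]]
[[9,12],[14,0],[19,12],[23,0],[25,6],[44,12],[48,19],[49,12],[50,0]]
[[9,12],[14,0],[19,12],[23,0],[25,6],[44,12],[48,19],[49,12],[50,0]]
[[9,12],[14,3],[19,12],[23,0],[25,6],[44,12],[48,19],[49,12],[50,0]]
[[9,12],[14,3],[19,12],[23,0],[25,6],[44,12],[48,19],[49,12],[50,0]]
[[9,13],[12,12],[14,3],[19,12],[23,0],[25,6],[44,12],[48,19],[49,12],[50,0]]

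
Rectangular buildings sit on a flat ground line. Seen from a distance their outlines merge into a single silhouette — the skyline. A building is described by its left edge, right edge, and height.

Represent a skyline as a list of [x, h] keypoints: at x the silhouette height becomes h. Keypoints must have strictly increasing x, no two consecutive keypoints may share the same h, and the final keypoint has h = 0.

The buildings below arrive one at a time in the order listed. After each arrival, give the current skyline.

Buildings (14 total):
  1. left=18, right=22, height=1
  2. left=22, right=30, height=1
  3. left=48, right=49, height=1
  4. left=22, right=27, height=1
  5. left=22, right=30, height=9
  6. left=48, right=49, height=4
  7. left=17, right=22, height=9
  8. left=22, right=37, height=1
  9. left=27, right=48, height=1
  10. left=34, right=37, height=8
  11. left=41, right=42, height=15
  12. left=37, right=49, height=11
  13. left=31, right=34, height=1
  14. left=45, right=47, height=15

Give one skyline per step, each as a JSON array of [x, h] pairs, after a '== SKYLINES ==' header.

== SKYLINES ==
[[18,1],[22,0]]
[[18,1],[30,0]]
[[18,1],[30,0],[48,1],[49,0]]
[[18,1],[30,0],[48,1],[49,0]]
[[18,1],[22,9],[30,0],[48,1],[49,0]]
[[18,1],[22,9],[30,0],[48,4],[49,0]]
[[17,9],[30,0],[48,4],[49,0]]
[[17,9],[30,1],[37,0],[48,4],[49,0]]
[[17,9],[30,1],[48,4],[49,0]]
[[17,9],[30,1],[34,8],[37,1],[48,4],[49,0]]
[[17,9],[30,1],[34,8],[37,1],[41,15],[42,1],[48,4],[49,0]]
[[17,9],[30,1],[34,8],[37,11],[41,15],[42,11],[49,0]]
[[17,9],[30,1],[34,8],[37,11],[41,15],[42,11],[49,0]]
[[17,9],[30,1],[34,8],[37,11],[41,15],[42,11],[45,15],[47,11],[49,0]]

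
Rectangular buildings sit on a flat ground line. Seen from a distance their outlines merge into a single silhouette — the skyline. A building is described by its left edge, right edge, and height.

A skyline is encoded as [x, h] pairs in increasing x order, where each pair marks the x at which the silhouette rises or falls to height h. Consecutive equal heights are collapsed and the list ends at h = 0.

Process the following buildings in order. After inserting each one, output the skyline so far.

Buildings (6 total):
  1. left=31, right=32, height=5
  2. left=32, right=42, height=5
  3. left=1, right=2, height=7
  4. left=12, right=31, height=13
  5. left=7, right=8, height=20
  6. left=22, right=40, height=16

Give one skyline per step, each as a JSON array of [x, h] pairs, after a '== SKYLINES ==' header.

== SKYLINES ==
[[31,5],[32,0]]
[[31,5],[42,0]]
[[1,7],[2,0],[31,5],[42,0]]
[[1,7],[2,0],[12,13],[31,5],[42,0]]
[[1,7],[2,0],[7,20],[8,0],[12,13],[31,5],[42,0]]
[[1,7],[2,0],[7,20],[8,0],[12,13],[22,16],[40,5],[42,0]]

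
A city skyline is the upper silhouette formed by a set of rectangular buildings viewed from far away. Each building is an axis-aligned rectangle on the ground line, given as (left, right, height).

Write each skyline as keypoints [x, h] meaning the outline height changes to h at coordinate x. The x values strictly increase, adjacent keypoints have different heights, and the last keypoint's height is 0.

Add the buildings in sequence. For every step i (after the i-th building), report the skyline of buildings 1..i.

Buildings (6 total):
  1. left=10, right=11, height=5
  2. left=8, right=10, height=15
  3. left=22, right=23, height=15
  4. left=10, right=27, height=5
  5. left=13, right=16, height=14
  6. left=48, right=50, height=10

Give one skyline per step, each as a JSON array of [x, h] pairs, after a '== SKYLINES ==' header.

== SKYLINES ==
[[10,5],[11,0]]
[[8,15],[10,5],[11,0]]
[[8,15],[10,5],[11,0],[22,15],[23,0]]
[[8,15],[10,5],[22,15],[23,5],[27,0]]
[[8,15],[10,5],[13,14],[16,5],[22,15],[23,5],[27,0]]
[[8,15],[10,5],[13,14],[16,5],[22,15],[23,5],[27,0],[48,10],[50,0]]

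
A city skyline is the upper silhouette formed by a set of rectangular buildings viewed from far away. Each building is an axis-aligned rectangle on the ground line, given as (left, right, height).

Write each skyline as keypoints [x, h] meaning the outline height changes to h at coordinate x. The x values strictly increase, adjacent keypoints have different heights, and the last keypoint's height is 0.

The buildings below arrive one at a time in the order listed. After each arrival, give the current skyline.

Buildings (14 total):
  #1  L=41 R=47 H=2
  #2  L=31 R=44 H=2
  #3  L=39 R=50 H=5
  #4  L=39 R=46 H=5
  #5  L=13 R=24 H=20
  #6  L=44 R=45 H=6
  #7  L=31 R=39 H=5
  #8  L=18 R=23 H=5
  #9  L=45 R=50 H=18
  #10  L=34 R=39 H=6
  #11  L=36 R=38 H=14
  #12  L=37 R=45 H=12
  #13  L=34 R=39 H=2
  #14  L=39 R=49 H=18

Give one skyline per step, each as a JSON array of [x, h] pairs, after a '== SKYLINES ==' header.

== SKYLINES ==
[[41,2],[47,0]]
[[31,2],[47,0]]
[[31,2],[39,5],[50,0]]
[[31,2],[39,5],[50,0]]
[[13,20],[24,0],[31,2],[39,5],[50,0]]
[[13,20],[24,0],[31,2],[39,5],[44,6],[45,5],[50,0]]
[[13,20],[24,0],[31,5],[44,6],[45,5],[50,0]]
[[13,20],[24,0],[31,5],[44,6],[45,5],[50,0]]
[[13,20],[24,0],[31,5],[44,6],[45,18],[50,0]]
[[13,20],[24,0],[31,5],[34,6],[39,5],[44,6],[45,18],[50,0]]
[[13,20],[24,0],[31,5],[34,6],[36,14],[38,6],[39,5],[44,6],[45,18],[50,0]]
[[13,20],[24,0],[31,5],[34,6],[36,14],[38,12],[45,18],[50,0]]
[[13,20],[24,0],[31,5],[34,6],[36,14],[38,12],[45,18],[50,0]]
[[13,20],[24,0],[31,5],[34,6],[36,14],[38,12],[39,18],[50,0]]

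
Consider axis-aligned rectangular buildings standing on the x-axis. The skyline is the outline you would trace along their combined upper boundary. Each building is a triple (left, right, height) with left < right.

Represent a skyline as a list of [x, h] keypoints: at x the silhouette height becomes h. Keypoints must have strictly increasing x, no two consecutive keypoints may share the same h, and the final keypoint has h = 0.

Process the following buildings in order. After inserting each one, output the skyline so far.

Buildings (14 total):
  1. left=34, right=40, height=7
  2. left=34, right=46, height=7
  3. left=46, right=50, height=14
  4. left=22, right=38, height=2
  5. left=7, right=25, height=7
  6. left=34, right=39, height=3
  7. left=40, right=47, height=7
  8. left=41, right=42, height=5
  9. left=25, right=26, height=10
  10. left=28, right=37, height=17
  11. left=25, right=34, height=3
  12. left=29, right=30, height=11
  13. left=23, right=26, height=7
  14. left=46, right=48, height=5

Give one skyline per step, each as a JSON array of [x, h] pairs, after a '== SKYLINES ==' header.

== SKYLINES ==
[[34,7],[40,0]]
[[34,7],[46,0]]
[[34,7],[46,14],[50,0]]
[[22,2],[34,7],[46,14],[50,0]]
[[7,7],[25,2],[34,7],[46,14],[50,0]]
[[7,7],[25,2],[34,7],[46,14],[50,0]]
[[7,7],[25,2],[34,7],[46,14],[50,0]]
[[7,7],[25,2],[34,7],[46,14],[50,0]]
[[7,7],[25,10],[26,2],[34,7],[46,14],[50,0]]
[[7,7],[25,10],[26,2],[28,17],[37,7],[46,14],[50,0]]
[[7,7],[25,10],[26,3],[28,17],[37,7],[46,14],[50,0]]
[[7,7],[25,10],[26,3],[28,17],[37,7],[46,14],[50,0]]
[[7,7],[25,10],[26,3],[28,17],[37,7],[46,14],[50,0]]
[[7,7],[25,10],[26,3],[28,17],[37,7],[46,14],[50,0]]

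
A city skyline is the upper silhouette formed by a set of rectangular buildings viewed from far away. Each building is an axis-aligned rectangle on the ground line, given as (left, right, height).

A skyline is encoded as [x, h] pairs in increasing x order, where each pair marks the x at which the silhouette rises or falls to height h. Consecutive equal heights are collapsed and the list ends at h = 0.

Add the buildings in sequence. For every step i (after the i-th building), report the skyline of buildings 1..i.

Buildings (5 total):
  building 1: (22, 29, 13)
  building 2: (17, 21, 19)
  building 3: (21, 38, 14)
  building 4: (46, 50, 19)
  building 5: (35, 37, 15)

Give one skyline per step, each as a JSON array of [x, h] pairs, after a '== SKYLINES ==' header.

== SKYLINES ==
[[22,13],[29,0]]
[[17,19],[21,0],[22,13],[29,0]]
[[17,19],[21,14],[38,0]]
[[17,19],[21,14],[38,0],[46,19],[50,0]]
[[17,19],[21,14],[35,15],[37,14],[38,0],[46,19],[50,0]]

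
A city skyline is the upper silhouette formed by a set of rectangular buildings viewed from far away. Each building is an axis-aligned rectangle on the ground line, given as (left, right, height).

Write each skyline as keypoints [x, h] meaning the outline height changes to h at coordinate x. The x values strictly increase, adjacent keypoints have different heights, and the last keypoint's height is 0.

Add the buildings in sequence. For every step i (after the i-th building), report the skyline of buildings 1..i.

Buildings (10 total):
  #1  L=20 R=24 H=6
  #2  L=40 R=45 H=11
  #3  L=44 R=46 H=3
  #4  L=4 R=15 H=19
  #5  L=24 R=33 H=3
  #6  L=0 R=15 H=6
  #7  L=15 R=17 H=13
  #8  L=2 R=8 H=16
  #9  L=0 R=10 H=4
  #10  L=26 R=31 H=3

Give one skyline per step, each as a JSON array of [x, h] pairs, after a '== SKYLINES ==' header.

== SKYLINES ==
[[20,6],[24,0]]
[[20,6],[24,0],[40,11],[45,0]]
[[20,6],[24,0],[40,11],[45,3],[46,0]]
[[4,19],[15,0],[20,6],[24,0],[40,11],[45,3],[46,0]]
[[4,19],[15,0],[20,6],[24,3],[33,0],[40,11],[45,3],[46,0]]
[[0,6],[4,19],[15,0],[20,6],[24,3],[33,0],[40,11],[45,3],[46,0]]
[[0,6],[4,19],[15,13],[17,0],[20,6],[24,3],[33,0],[40,11],[45,3],[46,0]]
[[0,6],[2,16],[4,19],[15,13],[17,0],[20,6],[24,3],[33,0],[40,11],[45,3],[46,0]]
[[0,6],[2,16],[4,19],[15,13],[17,0],[20,6],[24,3],[33,0],[40,11],[45,3],[46,0]]
[[0,6],[2,16],[4,19],[15,13],[17,0],[20,6],[24,3],[33,0],[40,11],[45,3],[46,0]]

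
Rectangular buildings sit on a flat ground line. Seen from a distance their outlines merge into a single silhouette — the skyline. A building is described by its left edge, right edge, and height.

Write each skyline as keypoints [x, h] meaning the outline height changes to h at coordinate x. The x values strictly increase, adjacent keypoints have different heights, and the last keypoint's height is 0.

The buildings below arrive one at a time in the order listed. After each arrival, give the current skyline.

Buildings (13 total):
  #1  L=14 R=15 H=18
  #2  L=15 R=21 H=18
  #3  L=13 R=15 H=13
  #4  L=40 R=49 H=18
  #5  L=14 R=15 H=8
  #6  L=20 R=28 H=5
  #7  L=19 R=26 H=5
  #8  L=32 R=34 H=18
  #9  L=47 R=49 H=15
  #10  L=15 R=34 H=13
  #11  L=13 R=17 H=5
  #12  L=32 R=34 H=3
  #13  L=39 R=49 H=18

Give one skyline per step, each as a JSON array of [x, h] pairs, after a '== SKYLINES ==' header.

== SKYLINES ==
[[14,18],[15,0]]
[[14,18],[21,0]]
[[13,13],[14,18],[21,0]]
[[13,13],[14,18],[21,0],[40,18],[49,0]]
[[13,13],[14,18],[21,0],[40,18],[49,0]]
[[13,13],[14,18],[21,5],[28,0],[40,18],[49,0]]
[[13,13],[14,18],[21,5],[28,0],[40,18],[49,0]]
[[13,13],[14,18],[21,5],[28,0],[32,18],[34,0],[40,18],[49,0]]
[[13,13],[14,18],[21,5],[28,0],[32,18],[34,0],[40,18],[49,0]]
[[13,13],[14,18],[21,13],[32,18],[34,0],[40,18],[49,0]]
[[13,13],[14,18],[21,13],[32,18],[34,0],[40,18],[49,0]]
[[13,13],[14,18],[21,13],[32,18],[34,0],[40,18],[49,0]]
[[13,13],[14,18],[21,13],[32,18],[34,0],[39,18],[49,0]]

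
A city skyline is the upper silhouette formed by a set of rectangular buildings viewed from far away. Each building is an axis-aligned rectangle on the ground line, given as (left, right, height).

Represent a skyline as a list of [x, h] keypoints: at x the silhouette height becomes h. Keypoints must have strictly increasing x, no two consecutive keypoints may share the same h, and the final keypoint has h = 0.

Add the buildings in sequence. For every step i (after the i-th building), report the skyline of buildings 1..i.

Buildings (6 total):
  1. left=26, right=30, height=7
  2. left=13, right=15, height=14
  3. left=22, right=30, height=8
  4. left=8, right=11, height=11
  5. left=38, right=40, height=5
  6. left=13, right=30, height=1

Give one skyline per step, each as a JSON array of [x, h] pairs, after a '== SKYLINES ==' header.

== SKYLINES ==
[[26,7],[30,0]]
[[13,14],[15,0],[26,7],[30,0]]
[[13,14],[15,0],[22,8],[30,0]]
[[8,11],[11,0],[13,14],[15,0],[22,8],[30,0]]
[[8,11],[11,0],[13,14],[15,0],[22,8],[30,0],[38,5],[40,0]]
[[8,11],[11,0],[13,14],[15,1],[22,8],[30,0],[38,5],[40,0]]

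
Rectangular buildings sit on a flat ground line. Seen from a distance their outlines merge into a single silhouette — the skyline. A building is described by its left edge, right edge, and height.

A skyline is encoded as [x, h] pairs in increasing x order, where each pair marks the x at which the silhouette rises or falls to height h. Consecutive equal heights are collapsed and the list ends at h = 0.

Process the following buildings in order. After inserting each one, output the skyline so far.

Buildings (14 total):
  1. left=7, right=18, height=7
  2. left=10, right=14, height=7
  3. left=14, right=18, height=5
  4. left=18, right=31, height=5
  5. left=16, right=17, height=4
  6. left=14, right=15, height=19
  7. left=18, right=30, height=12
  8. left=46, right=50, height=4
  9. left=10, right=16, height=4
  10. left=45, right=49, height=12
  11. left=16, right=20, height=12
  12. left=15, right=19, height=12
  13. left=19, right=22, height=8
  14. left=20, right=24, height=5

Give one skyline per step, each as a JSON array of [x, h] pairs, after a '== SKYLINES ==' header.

== SKYLINES ==
[[7,7],[18,0]]
[[7,7],[18,0]]
[[7,7],[18,0]]
[[7,7],[18,5],[31,0]]
[[7,7],[18,5],[31,0]]
[[7,7],[14,19],[15,7],[18,5],[31,0]]
[[7,7],[14,19],[15,7],[18,12],[30,5],[31,0]]
[[7,7],[14,19],[15,7],[18,12],[30,5],[31,0],[46,4],[50,0]]
[[7,7],[14,19],[15,7],[18,12],[30,5],[31,0],[46,4],[50,0]]
[[7,7],[14,19],[15,7],[18,12],[30,5],[31,0],[45,12],[49,4],[50,0]]
[[7,7],[14,19],[15,7],[16,12],[30,5],[31,0],[45,12],[49,4],[50,0]]
[[7,7],[14,19],[15,12],[30,5],[31,0],[45,12],[49,4],[50,0]]
[[7,7],[14,19],[15,12],[30,5],[31,0],[45,12],[49,4],[50,0]]
[[7,7],[14,19],[15,12],[30,5],[31,0],[45,12],[49,4],[50,0]]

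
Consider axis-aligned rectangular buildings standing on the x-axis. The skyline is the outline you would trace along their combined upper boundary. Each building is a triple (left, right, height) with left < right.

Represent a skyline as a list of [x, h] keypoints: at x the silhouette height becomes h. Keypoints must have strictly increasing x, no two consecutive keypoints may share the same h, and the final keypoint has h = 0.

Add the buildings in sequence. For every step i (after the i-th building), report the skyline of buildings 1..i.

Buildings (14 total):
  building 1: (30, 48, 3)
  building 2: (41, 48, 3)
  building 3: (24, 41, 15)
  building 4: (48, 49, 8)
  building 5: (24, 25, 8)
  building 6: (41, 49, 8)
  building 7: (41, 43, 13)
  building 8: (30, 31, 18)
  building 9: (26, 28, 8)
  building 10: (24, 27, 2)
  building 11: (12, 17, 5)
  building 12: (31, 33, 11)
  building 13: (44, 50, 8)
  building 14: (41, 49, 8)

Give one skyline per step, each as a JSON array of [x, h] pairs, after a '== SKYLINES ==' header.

== SKYLINES ==
[[30,3],[48,0]]
[[30,3],[48,0]]
[[24,15],[41,3],[48,0]]
[[24,15],[41,3],[48,8],[49,0]]
[[24,15],[41,3],[48,8],[49,0]]
[[24,15],[41,8],[49,0]]
[[24,15],[41,13],[43,8],[49,0]]
[[24,15],[30,18],[31,15],[41,13],[43,8],[49,0]]
[[24,15],[30,18],[31,15],[41,13],[43,8],[49,0]]
[[24,15],[30,18],[31,15],[41,13],[43,8],[49,0]]
[[12,5],[17,0],[24,15],[30,18],[31,15],[41,13],[43,8],[49,0]]
[[12,5],[17,0],[24,15],[30,18],[31,15],[41,13],[43,8],[49,0]]
[[12,5],[17,0],[24,15],[30,18],[31,15],[41,13],[43,8],[50,0]]
[[12,5],[17,0],[24,15],[30,18],[31,15],[41,13],[43,8],[50,0]]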